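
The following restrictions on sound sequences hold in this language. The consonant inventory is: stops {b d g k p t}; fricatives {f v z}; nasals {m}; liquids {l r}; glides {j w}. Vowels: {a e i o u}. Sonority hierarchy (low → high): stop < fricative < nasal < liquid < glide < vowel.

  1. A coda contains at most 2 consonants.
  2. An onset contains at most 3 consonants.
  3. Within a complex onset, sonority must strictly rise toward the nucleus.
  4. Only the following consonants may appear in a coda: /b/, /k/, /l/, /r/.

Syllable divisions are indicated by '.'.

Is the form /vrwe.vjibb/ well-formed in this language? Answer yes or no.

yes

/vrwe.vjibb/ — σ1 onset /vrw/ (2→4→5 rises), coda /∅/ ok; σ2 onset /vj/ (2→5 rises), coda /bb/ (2C) ok → well-formed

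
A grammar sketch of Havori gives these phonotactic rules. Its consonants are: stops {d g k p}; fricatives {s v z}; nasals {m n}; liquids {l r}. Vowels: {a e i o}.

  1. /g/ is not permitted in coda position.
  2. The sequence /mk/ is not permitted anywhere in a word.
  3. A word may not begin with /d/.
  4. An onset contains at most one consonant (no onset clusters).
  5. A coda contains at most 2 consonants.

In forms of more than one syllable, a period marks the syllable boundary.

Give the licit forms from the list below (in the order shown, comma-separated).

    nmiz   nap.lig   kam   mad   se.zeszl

nmiz — violates constraint 4: syllable 1 onset /nm/ has 2 consonants (> 1) → illicit
nap.lig — violates constraint 1: syllable 2 coda contains /g/ → illicit
kam — σ1 onset /k/, coda /m/ ok → licit
mad — σ1 onset /m/, coda /d/ ok → licit
se.zeszl — violates constraint 5: syllable 2 coda /szl/ has 3 consonants (> 2) → illicit

kam, mad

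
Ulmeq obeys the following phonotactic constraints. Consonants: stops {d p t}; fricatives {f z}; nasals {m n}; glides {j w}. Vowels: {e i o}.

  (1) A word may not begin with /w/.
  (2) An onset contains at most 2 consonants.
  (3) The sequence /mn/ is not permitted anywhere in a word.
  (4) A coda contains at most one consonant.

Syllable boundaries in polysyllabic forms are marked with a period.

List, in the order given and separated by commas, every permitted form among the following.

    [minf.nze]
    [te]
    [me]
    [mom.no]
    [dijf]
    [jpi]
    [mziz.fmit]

[te], [me], [jpi], [mziz.fmit]

[minf.nze] — violates constraint 4: syllable 1 coda /nf/ has 2 consonants (> 1) → not permitted
[te] — σ1 onset /t/, coda /∅/ ok → permitted
[me] — σ1 onset /m/, coda /∅/ ok → permitted
[mom.no] — violates constraint 3: contains banned sequence /mn/ → not permitted
[dijf] — violates constraint 4: syllable 1 coda /jf/ has 2 consonants (> 1) → not permitted
[jpi] — σ1 onset /jp/ (2C), coda /∅/ ok → permitted
[mziz.fmit] — σ1 onset /mz/ (2C), coda /z/ ok; σ2 onset /fm/ (2C), coda /t/ ok → permitted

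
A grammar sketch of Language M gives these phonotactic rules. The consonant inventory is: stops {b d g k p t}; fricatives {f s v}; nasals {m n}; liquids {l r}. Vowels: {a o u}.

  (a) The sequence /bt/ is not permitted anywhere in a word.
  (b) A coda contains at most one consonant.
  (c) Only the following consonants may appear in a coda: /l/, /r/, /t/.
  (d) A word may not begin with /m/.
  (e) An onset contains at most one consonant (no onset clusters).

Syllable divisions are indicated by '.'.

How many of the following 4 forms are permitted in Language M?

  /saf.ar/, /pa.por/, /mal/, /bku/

/saf.ar/ — violates constraint (c): syllable 1 coda contains /f/, which is not a licensed coda consonant → not permitted
/pa.por/ — σ1 onset /p/, coda /∅/ ok; σ2 onset /p/, coda /r/ ok → permitted
/mal/ — violates constraint (d): word begins with /m/ → not permitted
/bku/ — violates constraint (e): syllable 1 onset /bk/ has 2 consonants (> 1) → not permitted
Permitted: /pa.por/ → 1.

1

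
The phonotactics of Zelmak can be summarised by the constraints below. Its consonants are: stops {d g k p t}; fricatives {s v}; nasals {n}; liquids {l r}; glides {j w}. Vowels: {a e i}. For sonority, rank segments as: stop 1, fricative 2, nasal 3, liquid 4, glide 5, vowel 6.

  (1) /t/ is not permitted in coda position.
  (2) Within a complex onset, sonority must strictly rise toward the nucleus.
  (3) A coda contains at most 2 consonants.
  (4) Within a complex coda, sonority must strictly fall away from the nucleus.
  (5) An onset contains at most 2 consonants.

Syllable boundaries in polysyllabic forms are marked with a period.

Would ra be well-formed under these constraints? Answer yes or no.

ra — σ1 onset /r/, coda /∅/ ok → well-formed

yes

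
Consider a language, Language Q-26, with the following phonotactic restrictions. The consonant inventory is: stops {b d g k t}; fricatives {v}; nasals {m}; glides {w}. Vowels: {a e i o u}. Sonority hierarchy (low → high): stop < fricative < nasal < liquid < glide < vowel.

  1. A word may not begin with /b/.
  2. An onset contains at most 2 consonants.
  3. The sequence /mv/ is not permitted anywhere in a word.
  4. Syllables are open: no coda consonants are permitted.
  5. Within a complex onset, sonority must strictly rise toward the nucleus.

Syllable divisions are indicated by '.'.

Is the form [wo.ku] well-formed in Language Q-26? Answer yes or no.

[wo.ku] — σ1 onset /w/, coda /∅/ ok; σ2 onset /k/, coda /∅/ ok → well-formed

yes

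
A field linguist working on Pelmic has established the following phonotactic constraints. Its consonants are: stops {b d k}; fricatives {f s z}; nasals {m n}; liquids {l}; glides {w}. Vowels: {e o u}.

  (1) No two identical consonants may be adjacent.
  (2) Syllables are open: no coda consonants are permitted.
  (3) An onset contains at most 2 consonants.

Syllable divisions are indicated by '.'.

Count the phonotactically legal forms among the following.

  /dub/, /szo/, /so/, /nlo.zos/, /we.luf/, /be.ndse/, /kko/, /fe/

/dub/ — violates constraint 2: syllable 1 coda /b/ has 1 consonant (> 0) → phonotactically illegal
/szo/ — σ1 onset /sz/ (2C), coda /∅/ ok → phonotactically legal
/so/ — σ1 onset /s/, coda /∅/ ok → phonotactically legal
/nlo.zos/ — violates constraint 2: syllable 2 coda /s/ has 1 consonant (> 0) → phonotactically illegal
/we.luf/ — violates constraint 2: syllable 2 coda /f/ has 1 consonant (> 0) → phonotactically illegal
/be.ndse/ — violates constraint 3: syllable 2 onset /nds/ has 3 consonants (> 2) → phonotactically illegal
/kko/ — violates constraint 1: adjacent identical consonants /kk/ → phonotactically illegal
/fe/ — σ1 onset /f/, coda /∅/ ok → phonotactically legal
Phonotactically legal: /szo/, /so/, /fe/ → 3.

3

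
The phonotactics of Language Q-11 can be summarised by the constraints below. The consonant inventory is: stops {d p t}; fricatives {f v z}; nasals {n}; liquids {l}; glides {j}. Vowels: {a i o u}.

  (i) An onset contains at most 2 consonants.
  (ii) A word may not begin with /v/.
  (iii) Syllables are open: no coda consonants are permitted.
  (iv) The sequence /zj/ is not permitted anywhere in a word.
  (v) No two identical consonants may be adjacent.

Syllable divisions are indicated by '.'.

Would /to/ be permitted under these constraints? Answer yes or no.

/to/ — σ1 onset /t/, coda /∅/ ok → permitted

yes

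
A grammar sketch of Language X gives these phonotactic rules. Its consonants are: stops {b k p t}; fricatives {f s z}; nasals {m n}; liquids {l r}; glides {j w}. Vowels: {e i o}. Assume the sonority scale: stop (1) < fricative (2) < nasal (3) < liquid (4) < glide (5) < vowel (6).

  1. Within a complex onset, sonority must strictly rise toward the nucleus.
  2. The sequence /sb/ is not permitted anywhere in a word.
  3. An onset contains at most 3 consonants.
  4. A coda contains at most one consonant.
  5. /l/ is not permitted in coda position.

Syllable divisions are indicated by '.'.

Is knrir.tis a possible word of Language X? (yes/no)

knrir.tis — σ1 onset /knr/ (1→3→4 rises), coda /r/ ok; σ2 onset /t/, coda /s/ ok → permitted

yes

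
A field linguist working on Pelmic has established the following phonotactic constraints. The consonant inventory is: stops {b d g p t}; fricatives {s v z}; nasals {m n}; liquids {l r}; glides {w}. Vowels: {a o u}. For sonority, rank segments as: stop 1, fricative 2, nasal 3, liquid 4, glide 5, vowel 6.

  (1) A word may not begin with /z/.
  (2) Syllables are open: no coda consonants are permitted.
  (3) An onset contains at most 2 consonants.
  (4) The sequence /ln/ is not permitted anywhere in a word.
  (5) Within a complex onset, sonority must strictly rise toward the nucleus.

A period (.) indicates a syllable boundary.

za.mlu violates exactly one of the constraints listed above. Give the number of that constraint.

za.mlu: word begins with /z/.
This is a violation of constraint 1: "A word may not begin with /z/."
The remaining constraints (2, 3, 4, 5) are satisfied.

1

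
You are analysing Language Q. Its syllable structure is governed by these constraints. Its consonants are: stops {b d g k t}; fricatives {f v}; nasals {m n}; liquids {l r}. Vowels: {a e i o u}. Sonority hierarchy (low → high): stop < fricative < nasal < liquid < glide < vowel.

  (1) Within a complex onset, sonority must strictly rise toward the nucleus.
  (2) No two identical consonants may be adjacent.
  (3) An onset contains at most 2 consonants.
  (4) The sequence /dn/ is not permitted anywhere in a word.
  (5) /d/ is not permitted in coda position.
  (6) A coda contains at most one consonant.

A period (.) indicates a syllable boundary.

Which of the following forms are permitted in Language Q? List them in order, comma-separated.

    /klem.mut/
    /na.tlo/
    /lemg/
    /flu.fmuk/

/na.tlo/, /flu.fmuk/

/klem.mut/ — violates constraint 2: adjacent identical consonants /mm/ → not permitted
/na.tlo/ — σ1 onset /n/, coda /∅/ ok; σ2 onset /tl/ (1→4 rises), coda /∅/ ok → permitted
/lemg/ — violates constraint 6: syllable 1 coda /mg/ has 2 consonants (> 1) → not permitted
/flu.fmuk/ — σ1 onset /fl/ (2→4 rises), coda /∅/ ok; σ2 onset /fm/ (2→3 rises), coda /k/ ok → permitted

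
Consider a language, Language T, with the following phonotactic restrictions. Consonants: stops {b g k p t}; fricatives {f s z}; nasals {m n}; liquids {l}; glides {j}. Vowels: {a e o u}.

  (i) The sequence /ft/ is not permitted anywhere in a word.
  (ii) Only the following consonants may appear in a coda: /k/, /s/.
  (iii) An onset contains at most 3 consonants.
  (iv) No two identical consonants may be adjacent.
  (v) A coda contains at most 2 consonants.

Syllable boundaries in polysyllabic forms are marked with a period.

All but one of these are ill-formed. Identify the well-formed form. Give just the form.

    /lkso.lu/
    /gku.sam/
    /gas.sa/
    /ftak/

/lkso.lu/ — σ1 onset /lks/ (3C), coda /∅/ ok; σ2 onset /l/, coda /∅/ ok → well-formed
/gku.sam/ — violates constraint (ii): syllable 2 coda contains /m/, which is not a licensed coda consonant → ill-formed
/gas.sa/ — violates constraint (iv): adjacent identical consonants /ss/ → ill-formed
/ftak/ — violates constraint (i): contains banned sequence /ft/ → ill-formed

/lkso.lu/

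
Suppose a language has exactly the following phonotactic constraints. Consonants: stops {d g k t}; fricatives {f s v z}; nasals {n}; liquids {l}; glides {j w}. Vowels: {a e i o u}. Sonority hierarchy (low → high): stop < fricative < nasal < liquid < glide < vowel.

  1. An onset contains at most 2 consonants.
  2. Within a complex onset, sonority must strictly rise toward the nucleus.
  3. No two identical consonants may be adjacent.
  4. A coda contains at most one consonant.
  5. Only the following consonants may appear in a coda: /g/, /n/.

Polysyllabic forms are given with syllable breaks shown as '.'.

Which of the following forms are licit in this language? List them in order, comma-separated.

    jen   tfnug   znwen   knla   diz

jen — σ1 onset /j/, coda /n/ ok → licit
tfnug — violates constraint 1: syllable 1 onset /tfn/ has 3 consonants (> 2) → illicit
znwen — violates constraint 1: syllable 1 onset /znw/ has 3 consonants (> 2) → illicit
knla — violates constraint 1: syllable 1 onset /knl/ has 3 consonants (> 2) → illicit
diz — violates constraint 5: syllable 1 coda contains /z/, which is not a licensed coda consonant → illicit

jen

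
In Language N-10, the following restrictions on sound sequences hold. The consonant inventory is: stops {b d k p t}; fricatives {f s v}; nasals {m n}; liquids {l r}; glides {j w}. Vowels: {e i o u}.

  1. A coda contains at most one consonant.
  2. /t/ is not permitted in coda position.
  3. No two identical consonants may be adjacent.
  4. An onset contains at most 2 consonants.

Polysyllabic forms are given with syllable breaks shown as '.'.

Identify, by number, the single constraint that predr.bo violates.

1

predr.bo: syllable 1 coda /dr/ has 2 consonants (> 1).
This is a violation of constraint 1: "A coda contains at most one consonant."
The remaining constraints (2, 3, 4) are satisfied.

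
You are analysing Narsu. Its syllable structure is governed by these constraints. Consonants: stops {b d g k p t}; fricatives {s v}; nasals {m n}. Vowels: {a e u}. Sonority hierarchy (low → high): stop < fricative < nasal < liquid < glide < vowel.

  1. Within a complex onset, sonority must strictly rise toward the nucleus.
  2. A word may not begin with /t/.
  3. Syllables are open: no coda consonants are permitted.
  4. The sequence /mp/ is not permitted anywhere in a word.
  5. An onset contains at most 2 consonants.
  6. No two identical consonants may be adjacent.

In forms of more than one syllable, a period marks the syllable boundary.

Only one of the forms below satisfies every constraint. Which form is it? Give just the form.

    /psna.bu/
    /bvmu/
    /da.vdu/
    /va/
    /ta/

/va/

/psna.bu/ — violates constraint 5: syllable 1 onset /psn/ has 3 consonants (> 2) → not permitted
/bvmu/ — violates constraint 5: syllable 1 onset /bvm/ has 3 consonants (> 2) → not permitted
/da.vdu/ — violates constraint 1: syllable 2 onset /vd/: /v/ (fricative, 2) → /d/ (stop, 1) does not rise → not permitted
/va/ — σ1 onset /v/, coda /∅/ ok → permitted
/ta/ — violates constraint 2: word begins with /t/ → not permitted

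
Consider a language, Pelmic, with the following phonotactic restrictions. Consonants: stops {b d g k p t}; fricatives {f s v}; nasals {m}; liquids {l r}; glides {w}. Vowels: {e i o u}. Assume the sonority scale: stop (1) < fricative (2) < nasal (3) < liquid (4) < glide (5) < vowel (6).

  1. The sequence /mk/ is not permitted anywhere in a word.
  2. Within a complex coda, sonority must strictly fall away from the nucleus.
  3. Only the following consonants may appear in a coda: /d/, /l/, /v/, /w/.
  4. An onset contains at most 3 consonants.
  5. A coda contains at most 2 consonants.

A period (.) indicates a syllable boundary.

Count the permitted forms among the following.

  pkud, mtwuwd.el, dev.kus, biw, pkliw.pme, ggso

pkud — σ1 onset /pk/ (2C), coda /d/ ok → permitted
mtwuwd.el — σ1 onset /mtw/ (3C), coda /wd/ (5→1 falls) ok; σ2 onset /∅/, coda /l/ ok → permitted
dev.kus — violates constraint 3: syllable 2 coda contains /s/, which is not a licensed coda consonant → not permitted
biw — σ1 onset /b/, coda /w/ ok → permitted
pkliw.pme — σ1 onset /pkl/ (3C), coda /w/ ok; σ2 onset /pm/ (2C), coda /∅/ ok → permitted
ggso — σ1 onset /ggs/ (3C), coda /∅/ ok → permitted
Permitted: pkud, mtwuwd.el, biw, pkliw.pme, ggso → 5.

5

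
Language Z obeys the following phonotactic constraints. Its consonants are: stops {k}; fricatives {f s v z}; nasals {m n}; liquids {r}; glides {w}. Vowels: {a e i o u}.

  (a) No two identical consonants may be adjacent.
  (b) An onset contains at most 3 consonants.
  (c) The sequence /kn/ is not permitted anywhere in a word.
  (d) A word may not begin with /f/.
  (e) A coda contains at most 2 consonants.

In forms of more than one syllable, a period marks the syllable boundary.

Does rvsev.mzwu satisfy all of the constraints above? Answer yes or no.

rvsev.mzwu — σ1 onset /rvs/ (3C), coda /v/ ok; σ2 onset /mzw/ (3C), coda /∅/ ok → phonotactically legal

yes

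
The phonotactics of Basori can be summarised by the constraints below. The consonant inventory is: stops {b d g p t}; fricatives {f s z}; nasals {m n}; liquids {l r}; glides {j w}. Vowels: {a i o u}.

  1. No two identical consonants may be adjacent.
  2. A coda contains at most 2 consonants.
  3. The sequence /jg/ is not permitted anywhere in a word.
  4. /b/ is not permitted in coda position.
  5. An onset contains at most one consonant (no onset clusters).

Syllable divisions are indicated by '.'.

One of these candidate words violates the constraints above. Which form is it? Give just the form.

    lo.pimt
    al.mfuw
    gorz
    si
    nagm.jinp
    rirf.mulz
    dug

al.mfuw

lo.pimt — σ1 onset /l/, coda /∅/ ok; σ2 onset /p/, coda /mt/ (2C) ok → licit
al.mfuw — violates constraint 5: syllable 2 onset /mf/ has 2 consonants (> 1) → illicit
gorz — σ1 onset /g/, coda /rz/ (2C) ok → licit
si — σ1 onset /s/, coda /∅/ ok → licit
nagm.jinp — σ1 onset /n/, coda /gm/ (2C) ok; σ2 onset /j/, coda /np/ (2C) ok → licit
rirf.mulz — σ1 onset /r/, coda /rf/ (2C) ok; σ2 onset /m/, coda /lz/ (2C) ok → licit
dug — σ1 onset /d/, coda /g/ ok → licit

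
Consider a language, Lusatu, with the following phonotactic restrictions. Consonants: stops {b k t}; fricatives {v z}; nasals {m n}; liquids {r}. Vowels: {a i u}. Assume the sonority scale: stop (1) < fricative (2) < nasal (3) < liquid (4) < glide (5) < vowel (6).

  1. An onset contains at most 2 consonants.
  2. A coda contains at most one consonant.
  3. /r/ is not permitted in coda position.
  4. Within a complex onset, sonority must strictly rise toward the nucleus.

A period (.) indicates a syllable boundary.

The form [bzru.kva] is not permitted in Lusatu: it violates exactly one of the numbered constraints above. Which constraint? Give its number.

1

[bzru.kva]: syllable 1 onset /bzr/ has 3 consonants (> 2).
This is a violation of constraint 1: "An onset contains at most 2 consonants."
The remaining constraints (2, 3, 4) are satisfied.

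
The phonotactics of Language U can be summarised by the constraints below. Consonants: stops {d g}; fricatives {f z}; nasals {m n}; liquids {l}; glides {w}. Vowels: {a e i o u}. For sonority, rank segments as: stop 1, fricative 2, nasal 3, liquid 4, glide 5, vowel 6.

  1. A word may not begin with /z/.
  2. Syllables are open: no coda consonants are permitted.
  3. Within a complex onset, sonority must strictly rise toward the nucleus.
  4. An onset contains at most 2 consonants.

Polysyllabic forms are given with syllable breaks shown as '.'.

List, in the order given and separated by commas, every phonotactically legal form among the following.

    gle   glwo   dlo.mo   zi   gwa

gle, dlo.mo, gwa

gle — σ1 onset /gl/ (1→4 rises), coda /∅/ ok → phonotactically legal
glwo — violates constraint 4: syllable 1 onset /glw/ has 3 consonants (> 2) → phonotactically illegal
dlo.mo — σ1 onset /dl/ (1→4 rises), coda /∅/ ok; σ2 onset /m/, coda /∅/ ok → phonotactically legal
zi — violates constraint 1: word begins with /z/ → phonotactically illegal
gwa — σ1 onset /gw/ (1→5 rises), coda /∅/ ok → phonotactically legal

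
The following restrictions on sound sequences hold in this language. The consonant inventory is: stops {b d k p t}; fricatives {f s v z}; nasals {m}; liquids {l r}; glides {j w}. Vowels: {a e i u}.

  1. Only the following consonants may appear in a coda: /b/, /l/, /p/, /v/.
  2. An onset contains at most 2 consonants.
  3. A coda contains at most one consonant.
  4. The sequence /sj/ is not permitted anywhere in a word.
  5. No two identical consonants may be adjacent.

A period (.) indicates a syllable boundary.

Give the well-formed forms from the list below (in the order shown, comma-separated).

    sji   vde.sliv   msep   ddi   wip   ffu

sji — violates constraint 4: contains banned sequence /sj/ → ill-formed
vde.sliv — σ1 onset /vd/ (2C), coda /∅/ ok; σ2 onset /sl/ (2C), coda /v/ ok → well-formed
msep — σ1 onset /ms/ (2C), coda /p/ ok → well-formed
ddi — violates constraint 5: adjacent identical consonants /dd/ → ill-formed
wip — σ1 onset /w/, coda /p/ ok → well-formed
ffu — violates constraint 5: adjacent identical consonants /ff/ → ill-formed

vde.sliv, msep, wip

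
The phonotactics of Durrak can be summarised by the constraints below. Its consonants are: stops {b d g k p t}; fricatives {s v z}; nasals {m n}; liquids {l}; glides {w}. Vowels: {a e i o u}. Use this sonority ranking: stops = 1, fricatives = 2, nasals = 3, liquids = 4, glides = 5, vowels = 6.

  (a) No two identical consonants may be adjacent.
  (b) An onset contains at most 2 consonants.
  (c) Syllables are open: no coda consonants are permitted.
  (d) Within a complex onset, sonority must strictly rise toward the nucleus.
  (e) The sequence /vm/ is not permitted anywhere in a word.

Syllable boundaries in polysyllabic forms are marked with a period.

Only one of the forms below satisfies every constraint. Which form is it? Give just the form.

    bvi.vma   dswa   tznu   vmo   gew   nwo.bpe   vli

vli

bvi.vma — violates constraint (e): contains banned sequence /vm/ → illicit
dswa — violates constraint (b): syllable 1 onset /dsw/ has 3 consonants (> 2) → illicit
tznu — violates constraint (b): syllable 1 onset /tzn/ has 3 consonants (> 2) → illicit
vmo — violates constraint (e): contains banned sequence /vm/ → illicit
gew — violates constraint (c): syllable 1 coda /w/ has 1 consonant (> 0) → illicit
nwo.bpe — violates constraint (d): syllable 2 onset /bp/: /b/ (stop, 1) → /p/ (stop, 1) does not rise → illicit
vli — σ1 onset /vl/ (2→4 rises), coda /∅/ ok → licit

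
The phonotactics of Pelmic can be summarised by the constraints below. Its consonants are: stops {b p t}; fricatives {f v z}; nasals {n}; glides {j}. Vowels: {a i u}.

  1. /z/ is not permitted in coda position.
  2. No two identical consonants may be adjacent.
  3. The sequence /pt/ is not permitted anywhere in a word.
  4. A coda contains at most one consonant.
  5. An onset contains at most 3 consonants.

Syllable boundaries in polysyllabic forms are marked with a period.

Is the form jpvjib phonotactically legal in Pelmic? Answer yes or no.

jpvjib — violates constraint 5: syllable 1 onset /jpvj/ has 4 consonants (> 3) → phonotactically illegal

no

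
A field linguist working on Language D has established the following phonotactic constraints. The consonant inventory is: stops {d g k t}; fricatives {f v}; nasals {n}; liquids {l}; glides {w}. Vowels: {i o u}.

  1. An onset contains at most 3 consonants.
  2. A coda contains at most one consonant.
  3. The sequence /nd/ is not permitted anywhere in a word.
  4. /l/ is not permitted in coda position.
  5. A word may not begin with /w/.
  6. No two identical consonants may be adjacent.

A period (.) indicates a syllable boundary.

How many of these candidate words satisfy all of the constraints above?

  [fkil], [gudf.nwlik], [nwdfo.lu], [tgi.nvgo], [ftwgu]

[fkil] — violates constraint 4: syllable 1 coda contains /l/ → not permitted
[gudf.nwlik] — violates constraint 2: syllable 1 coda /df/ has 2 consonants (> 1) → not permitted
[nwdfo.lu] — violates constraint 1: syllable 1 onset /nwdf/ has 4 consonants (> 3) → not permitted
[tgi.nvgo] — σ1 onset /tg/ (2C), coda /∅/ ok; σ2 onset /nvg/ (3C), coda /∅/ ok → permitted
[ftwgu] — violates constraint 1: syllable 1 onset /ftwg/ has 4 consonants (> 3) → not permitted
Permitted: [tgi.nvgo] → 1.

1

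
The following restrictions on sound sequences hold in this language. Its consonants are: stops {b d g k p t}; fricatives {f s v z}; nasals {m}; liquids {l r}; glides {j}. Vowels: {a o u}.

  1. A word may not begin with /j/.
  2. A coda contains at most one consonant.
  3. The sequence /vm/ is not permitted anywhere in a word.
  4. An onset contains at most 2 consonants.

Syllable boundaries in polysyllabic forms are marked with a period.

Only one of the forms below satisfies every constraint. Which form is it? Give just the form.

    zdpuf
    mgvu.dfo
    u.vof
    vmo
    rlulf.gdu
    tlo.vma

zdpuf — violates constraint 4: syllable 1 onset /zdp/ has 3 consonants (> 2) → not permitted
mgvu.dfo — violates constraint 4: syllable 1 onset /mgv/ has 3 consonants (> 2) → not permitted
u.vof — σ1 onset /∅/, coda /∅/ ok; σ2 onset /v/, coda /f/ ok → permitted
vmo — violates constraint 3: contains banned sequence /vm/ → not permitted
rlulf.gdu — violates constraint 2: syllable 1 coda /lf/ has 2 consonants (> 1) → not permitted
tlo.vma — violates constraint 3: contains banned sequence /vm/ → not permitted

u.vof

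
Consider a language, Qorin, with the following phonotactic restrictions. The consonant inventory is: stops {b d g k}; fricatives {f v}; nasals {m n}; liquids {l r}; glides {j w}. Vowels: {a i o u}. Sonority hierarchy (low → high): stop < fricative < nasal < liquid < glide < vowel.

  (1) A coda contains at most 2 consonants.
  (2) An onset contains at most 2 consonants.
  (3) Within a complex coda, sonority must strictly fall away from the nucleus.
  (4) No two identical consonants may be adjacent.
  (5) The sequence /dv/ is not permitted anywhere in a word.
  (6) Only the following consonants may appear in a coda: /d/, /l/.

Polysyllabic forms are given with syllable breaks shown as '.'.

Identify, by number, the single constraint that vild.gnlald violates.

vild.gnlald: syllable 2 onset /gnl/ has 3 consonants (> 2).
This is a violation of constraint 2: "An onset contains at most 2 consonants."
The remaining constraints (1, 3, 4, 5, 6) are satisfied.

2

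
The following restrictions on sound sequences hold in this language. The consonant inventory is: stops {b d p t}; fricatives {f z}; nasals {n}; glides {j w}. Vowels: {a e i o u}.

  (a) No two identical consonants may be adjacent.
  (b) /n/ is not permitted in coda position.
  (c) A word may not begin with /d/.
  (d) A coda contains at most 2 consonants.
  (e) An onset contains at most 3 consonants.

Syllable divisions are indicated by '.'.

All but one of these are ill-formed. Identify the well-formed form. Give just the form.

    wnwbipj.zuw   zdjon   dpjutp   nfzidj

wnwbipj.zuw — violates constraint (e): syllable 1 onset /wnwb/ has 4 consonants (> 3) → ill-formed
zdjon — violates constraint (b): syllable 1 coda contains /n/ → ill-formed
dpjutp — violates constraint (c): word begins with /d/ → ill-formed
nfzidj — σ1 onset /nfz/ (3C), coda /dj/ (2C) ok → well-formed

nfzidj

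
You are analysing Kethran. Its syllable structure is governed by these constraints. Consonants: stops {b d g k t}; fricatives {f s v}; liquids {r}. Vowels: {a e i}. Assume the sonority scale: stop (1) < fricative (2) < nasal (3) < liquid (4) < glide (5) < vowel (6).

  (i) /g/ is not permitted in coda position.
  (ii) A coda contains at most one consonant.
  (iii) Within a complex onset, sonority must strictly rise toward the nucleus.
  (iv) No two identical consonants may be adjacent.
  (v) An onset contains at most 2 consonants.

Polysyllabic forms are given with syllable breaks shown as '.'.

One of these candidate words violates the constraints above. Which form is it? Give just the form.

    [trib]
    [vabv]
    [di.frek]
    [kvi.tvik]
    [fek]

[trib] — σ1 onset /tr/ (1→4 rises), coda /b/ ok → permitted
[vabv] — violates constraint (ii): syllable 1 coda /bv/ has 2 consonants (> 1) → not permitted
[di.frek] — σ1 onset /d/, coda /∅/ ok; σ2 onset /fr/ (2→4 rises), coda /k/ ok → permitted
[kvi.tvik] — σ1 onset /kv/ (1→2 rises), coda /∅/ ok; σ2 onset /tv/ (1→2 rises), coda /k/ ok → permitted
[fek] — σ1 onset /f/, coda /k/ ok → permitted

[vabv]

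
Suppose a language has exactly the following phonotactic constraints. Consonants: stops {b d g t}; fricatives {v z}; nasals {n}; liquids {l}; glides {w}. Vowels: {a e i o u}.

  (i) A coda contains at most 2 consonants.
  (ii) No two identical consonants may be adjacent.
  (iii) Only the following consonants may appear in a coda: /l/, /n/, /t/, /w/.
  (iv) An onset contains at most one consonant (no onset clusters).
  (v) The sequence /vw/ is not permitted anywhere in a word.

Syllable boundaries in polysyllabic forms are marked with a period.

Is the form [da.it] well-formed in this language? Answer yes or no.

[da.it] — σ1 onset /d/, coda /∅/ ok; σ2 onset /∅/, coda /t/ ok → well-formed

yes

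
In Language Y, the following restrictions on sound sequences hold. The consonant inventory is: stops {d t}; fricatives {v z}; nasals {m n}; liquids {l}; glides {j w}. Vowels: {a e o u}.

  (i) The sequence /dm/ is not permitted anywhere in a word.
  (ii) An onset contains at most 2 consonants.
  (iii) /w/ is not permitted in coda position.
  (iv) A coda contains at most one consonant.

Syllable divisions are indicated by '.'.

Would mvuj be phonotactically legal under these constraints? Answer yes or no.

mvuj — σ1 onset /mv/ (2C), coda /j/ ok → phonotactically legal

yes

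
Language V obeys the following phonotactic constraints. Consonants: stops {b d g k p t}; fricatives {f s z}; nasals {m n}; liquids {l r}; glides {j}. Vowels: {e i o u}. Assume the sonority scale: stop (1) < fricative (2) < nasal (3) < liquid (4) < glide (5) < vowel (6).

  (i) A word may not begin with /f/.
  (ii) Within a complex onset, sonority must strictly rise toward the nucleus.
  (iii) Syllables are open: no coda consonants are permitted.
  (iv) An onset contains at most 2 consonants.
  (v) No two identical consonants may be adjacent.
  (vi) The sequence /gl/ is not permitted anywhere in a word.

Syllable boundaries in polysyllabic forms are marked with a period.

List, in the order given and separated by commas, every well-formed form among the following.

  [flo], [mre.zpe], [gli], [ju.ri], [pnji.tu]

[flo] — violates constraint (i): word begins with /f/ → ill-formed
[mre.zpe] — violates constraint (ii): syllable 2 onset /zp/: /z/ (fricative, 2) → /p/ (stop, 1) does not rise → ill-formed
[gli] — violates constraint (vi): contains banned sequence /gl/ → ill-formed
[ju.ri] — σ1 onset /j/, coda /∅/ ok; σ2 onset /r/, coda /∅/ ok → well-formed
[pnji.tu] — violates constraint (iv): syllable 1 onset /pnj/ has 3 consonants (> 2) → ill-formed

[ju.ri]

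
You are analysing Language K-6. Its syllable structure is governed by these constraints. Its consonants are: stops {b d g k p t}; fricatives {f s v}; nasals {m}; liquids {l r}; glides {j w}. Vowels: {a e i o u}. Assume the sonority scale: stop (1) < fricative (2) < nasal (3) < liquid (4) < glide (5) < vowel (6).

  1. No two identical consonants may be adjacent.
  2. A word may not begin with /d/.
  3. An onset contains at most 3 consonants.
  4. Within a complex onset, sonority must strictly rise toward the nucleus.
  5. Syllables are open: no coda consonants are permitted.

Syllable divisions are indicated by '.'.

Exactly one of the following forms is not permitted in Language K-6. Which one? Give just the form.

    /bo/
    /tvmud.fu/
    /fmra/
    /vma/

/bo/ — σ1 onset /b/, coda /∅/ ok → permitted
/tvmud.fu/ — violates constraint 5: syllable 1 coda /d/ has 1 consonant (> 0) → not permitted
/fmra/ — σ1 onset /fmr/ (2→3→4 rises), coda /∅/ ok → permitted
/vma/ — σ1 onset /vm/ (2→3 rises), coda /∅/ ok → permitted

/tvmud.fu/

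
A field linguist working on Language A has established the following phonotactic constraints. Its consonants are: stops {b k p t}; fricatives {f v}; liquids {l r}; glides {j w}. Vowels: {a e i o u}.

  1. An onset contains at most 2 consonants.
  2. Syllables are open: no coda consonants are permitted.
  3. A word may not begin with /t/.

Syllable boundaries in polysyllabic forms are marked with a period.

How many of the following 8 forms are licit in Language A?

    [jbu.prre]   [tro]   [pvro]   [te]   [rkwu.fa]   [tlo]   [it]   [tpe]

0

[jbu.prre] — violates constraint 1: syllable 2 onset /prr/ has 3 consonants (> 2) → illicit
[tro] — violates constraint 3: word begins with /t/ → illicit
[pvro] — violates constraint 1: syllable 1 onset /pvr/ has 3 consonants (> 2) → illicit
[te] — violates constraint 3: word begins with /t/ → illicit
[rkwu.fa] — violates constraint 1: syllable 1 onset /rkw/ has 3 consonants (> 2) → illicit
[tlo] — violates constraint 3: word begins with /t/ → illicit
[it] — violates constraint 2: syllable 1 coda /t/ has 1 consonant (> 0) → illicit
[tpe] — violates constraint 3: word begins with /t/ → illicit
No form is licit → 0.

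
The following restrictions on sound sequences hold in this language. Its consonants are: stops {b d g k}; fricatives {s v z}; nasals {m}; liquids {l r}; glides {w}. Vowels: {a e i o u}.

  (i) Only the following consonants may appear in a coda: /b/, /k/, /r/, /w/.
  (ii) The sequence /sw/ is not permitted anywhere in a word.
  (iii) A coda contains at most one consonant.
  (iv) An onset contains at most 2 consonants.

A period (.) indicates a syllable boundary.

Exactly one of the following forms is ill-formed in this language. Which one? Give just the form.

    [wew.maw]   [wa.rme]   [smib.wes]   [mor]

[wew.maw] — σ1 onset /w/, coda /w/ ok; σ2 onset /m/, coda /w/ ok → well-formed
[wa.rme] — σ1 onset /w/, coda /∅/ ok; σ2 onset /rm/ (2C), coda /∅/ ok → well-formed
[smib.wes] — violates constraint (i): syllable 2 coda contains /s/, which is not a licensed coda consonant → ill-formed
[mor] — σ1 onset /m/, coda /r/ ok → well-formed

[smib.wes]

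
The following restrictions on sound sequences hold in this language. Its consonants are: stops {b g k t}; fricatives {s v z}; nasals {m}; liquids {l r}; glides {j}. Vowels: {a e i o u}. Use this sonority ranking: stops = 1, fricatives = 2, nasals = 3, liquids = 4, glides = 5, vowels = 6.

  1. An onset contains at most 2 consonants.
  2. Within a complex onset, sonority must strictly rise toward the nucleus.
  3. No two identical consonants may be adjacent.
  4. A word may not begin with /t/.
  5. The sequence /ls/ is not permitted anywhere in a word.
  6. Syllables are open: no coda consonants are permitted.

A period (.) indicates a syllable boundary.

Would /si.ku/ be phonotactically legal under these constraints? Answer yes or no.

/si.ku/ — σ1 onset /s/, coda /∅/ ok; σ2 onset /k/, coda /∅/ ok → phonotactically legal

yes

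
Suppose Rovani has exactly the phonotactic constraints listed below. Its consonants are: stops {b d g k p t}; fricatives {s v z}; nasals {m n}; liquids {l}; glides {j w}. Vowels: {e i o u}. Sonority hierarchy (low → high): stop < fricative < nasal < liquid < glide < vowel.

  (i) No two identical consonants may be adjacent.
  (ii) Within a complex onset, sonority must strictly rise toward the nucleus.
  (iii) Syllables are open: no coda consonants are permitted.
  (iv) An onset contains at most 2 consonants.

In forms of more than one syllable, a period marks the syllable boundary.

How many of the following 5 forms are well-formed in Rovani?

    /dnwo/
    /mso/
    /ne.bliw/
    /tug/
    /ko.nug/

0

/dnwo/ — violates constraint (iv): syllable 1 onset /dnw/ has 3 consonants (> 2) → ill-formed
/mso/ — violates constraint (ii): syllable 1 onset /ms/: /m/ (nasal, 3) → /s/ (fricative, 2) does not rise → ill-formed
/ne.bliw/ — violates constraint (iii): syllable 2 coda /w/ has 1 consonant (> 0) → ill-formed
/tug/ — violates constraint (iii): syllable 1 coda /g/ has 1 consonant (> 0) → ill-formed
/ko.nug/ — violates constraint (iii): syllable 2 coda /g/ has 1 consonant (> 0) → ill-formed
No form is well-formed → 0.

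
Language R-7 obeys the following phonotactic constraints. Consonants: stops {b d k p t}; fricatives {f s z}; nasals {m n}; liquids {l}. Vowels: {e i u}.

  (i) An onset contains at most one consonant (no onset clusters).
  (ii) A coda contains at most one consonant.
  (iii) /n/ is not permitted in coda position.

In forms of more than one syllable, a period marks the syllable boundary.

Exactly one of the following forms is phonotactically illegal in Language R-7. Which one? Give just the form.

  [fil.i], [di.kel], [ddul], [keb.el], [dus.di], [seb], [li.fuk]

[fil.i] — σ1 onset /f/, coda /l/ ok; σ2 onset /∅/, coda /∅/ ok → phonotactically legal
[di.kel] — σ1 onset /d/, coda /∅/ ok; σ2 onset /k/, coda /l/ ok → phonotactically legal
[ddul] — violates constraint (i): syllable 1 onset /dd/ has 2 consonants (> 1) → phonotactically illegal
[keb.el] — σ1 onset /k/, coda /b/ ok; σ2 onset /∅/, coda /l/ ok → phonotactically legal
[dus.di] — σ1 onset /d/, coda /s/ ok; σ2 onset /d/, coda /∅/ ok → phonotactically legal
[seb] — σ1 onset /s/, coda /b/ ok → phonotactically legal
[li.fuk] — σ1 onset /l/, coda /∅/ ok; σ2 onset /f/, coda /k/ ok → phonotactically legal

[ddul]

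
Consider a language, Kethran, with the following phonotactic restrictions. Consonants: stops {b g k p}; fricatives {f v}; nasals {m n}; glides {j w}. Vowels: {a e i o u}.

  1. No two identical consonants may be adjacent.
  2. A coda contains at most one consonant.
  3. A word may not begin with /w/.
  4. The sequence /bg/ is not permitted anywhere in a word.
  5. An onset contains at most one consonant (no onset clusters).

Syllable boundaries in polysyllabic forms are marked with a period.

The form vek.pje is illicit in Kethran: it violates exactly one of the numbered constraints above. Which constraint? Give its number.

5

vek.pje: syllable 2 onset /pj/ has 2 consonants (> 1).
This is a violation of constraint 5: "An onset contains at most one consonant (no onset clusters)."
The remaining constraints (1, 2, 3, 4) are satisfied.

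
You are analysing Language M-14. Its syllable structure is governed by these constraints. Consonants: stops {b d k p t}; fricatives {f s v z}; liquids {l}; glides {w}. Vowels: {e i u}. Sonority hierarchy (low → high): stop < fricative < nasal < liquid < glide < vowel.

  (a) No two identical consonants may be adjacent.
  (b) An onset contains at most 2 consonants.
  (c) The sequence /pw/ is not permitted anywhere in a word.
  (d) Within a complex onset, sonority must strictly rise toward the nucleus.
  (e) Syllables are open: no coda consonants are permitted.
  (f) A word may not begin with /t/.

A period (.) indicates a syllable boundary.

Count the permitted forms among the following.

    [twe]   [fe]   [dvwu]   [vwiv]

[twe] — violates constraint (f): word begins with /t/ → not permitted
[fe] — σ1 onset /f/, coda /∅/ ok → permitted
[dvwu] — violates constraint (b): syllable 1 onset /dvw/ has 3 consonants (> 2) → not permitted
[vwiv] — violates constraint (e): syllable 1 coda /v/ has 1 consonant (> 0) → not permitted
Permitted: [fe] → 1.

1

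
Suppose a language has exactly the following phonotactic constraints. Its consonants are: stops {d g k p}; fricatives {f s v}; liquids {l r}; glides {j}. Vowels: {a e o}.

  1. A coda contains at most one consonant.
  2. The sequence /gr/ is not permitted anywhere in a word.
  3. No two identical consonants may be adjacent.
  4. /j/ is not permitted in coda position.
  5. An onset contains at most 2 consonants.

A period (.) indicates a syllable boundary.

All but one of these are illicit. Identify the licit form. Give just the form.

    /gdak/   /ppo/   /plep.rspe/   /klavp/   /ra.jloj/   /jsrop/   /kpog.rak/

/gdak/

/gdak/ — σ1 onset /gd/ (2C), coda /k/ ok → licit
/ppo/ — violates constraint 3: adjacent identical consonants /pp/ → illicit
/plep.rspe/ — violates constraint 5: syllable 2 onset /rsp/ has 3 consonants (> 2) → illicit
/klavp/ — violates constraint 1: syllable 1 coda /vp/ has 2 consonants (> 1) → illicit
/ra.jloj/ — violates constraint 4: syllable 2 coda contains /j/ → illicit
/jsrop/ — violates constraint 5: syllable 1 onset /jsr/ has 3 consonants (> 2) → illicit
/kpog.rak/ — violates constraint 2: contains banned sequence /gr/ → illicit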